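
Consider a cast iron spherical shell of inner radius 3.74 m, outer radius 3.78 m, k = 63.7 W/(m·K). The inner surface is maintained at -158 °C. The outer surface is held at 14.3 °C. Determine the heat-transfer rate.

Q = 4πk·ΔT/(1/r₁ − 1/r₂) = 4π × 63.7 × 172.3 / (1/3.74 − 1/3.78) = 4.87×10^7 W

Q = 48700 kW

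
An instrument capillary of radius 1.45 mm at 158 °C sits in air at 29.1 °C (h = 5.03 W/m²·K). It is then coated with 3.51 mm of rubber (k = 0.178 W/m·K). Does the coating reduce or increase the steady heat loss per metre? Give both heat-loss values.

Critical radius for a cylinder: r_cr = k/h = 0.0354 m = 3.54 cm.
Outer radius after coating: r₂ = 0.00145 + 0.00351 = 0.00496 m.
Since r₁ < r_cr and r₂ ≤ r_cr, the coating moves toward the maximum at r_cr — heat loss rises.
Bare: R = 1/(2πr₁h) = 21.82 m·K/W; Q = 128.9/21.82 = 5.91 W/m.
Coated: R = R_cond + R_conv = 7.479 m·K/W; Q = 128.9/7.479 = 17.2 W/m.

increases: 5.91 → 17.2 W/m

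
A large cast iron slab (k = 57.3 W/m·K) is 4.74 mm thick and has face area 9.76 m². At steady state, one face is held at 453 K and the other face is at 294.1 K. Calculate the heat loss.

Q = 1.87×10^7 W

Q = kA·ΔT/L = 57.3 × 9.76 × |453 K − 294.1 K| / 0.00474 = 1.87×10^7 W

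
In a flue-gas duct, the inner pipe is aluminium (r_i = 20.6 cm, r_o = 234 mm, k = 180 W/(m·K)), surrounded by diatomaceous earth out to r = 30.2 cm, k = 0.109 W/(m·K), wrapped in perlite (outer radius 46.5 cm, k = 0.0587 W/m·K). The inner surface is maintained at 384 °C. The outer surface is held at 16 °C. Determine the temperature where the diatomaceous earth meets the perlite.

T = 295 °C

Series thermal resistances, inner to outer:
  R'_aluminium = ln(0.234/0.206)/(2πk) = 0.1274/(2π·180) = 1.127×10^-4 m·K/W
  R'_diatomaceous earth = ln(0.302/0.234)/(2πk) = 0.2551/(2π·0.109) = 0.3725 m·K/W
  R'_perlite = ln(0.465/0.302)/(2πk) = 0.4316/(2π·0.0587) = 1.170 m·K/W
ΣR = 1.127×10^-4 + 0.3725 + 1.170 = 1.543 m·K/W
Q' = ΔT/ΣR = (384 °C − 16 °C)/1.543 = 238.5 W/m
From the inner boundary to the diatomaceous earth/perlite interface, ΣR_partial = 0.3726 m·K/W.
T_interface = T_in − Q'·ΣR_partial = 384 °C − (238.5)(0.3726) = 295 °C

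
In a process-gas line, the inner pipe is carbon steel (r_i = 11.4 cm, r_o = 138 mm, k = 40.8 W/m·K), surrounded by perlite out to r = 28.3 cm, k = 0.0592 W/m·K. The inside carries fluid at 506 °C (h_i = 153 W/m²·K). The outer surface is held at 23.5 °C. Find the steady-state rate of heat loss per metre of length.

Q' = 249 W/m

Resistance network (inner→outer):
  R'_conv,in = 1/(2πr h) = 1/(2π·0.114·153) = 0.009125 m·K/W
  R'_carbon steel = ln(0.138/0.114)/(2πk) = 0.1911/(2π·40.8) = 7.453×10^-4 m·K/W
  R'_perlite = ln(0.283/0.138)/(2πk) = 0.7182/(2π·0.0592) = 1.931 m·K/W
ΣR = 0.009125 + 7.453×10^-4 + 1.931 = 1.941 m·K/W
Q' = ΔT/ΣR = (506 °C − 23.5 °C)/1.941 = 249 W/m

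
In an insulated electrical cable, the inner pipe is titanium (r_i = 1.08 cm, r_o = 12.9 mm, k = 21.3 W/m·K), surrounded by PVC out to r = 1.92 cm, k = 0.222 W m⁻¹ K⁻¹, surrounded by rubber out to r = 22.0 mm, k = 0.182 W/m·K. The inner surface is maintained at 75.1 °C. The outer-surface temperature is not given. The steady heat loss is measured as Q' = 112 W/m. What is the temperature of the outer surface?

T_out = 29.7 °C

Sum the resistances:
  R'_titanium = ln(0.0129/0.0108)/(2πk) = 0.1777/(2π·21.3) = 0.001328 m·K/W
  R'_PVC = ln(0.0192/0.0129)/(2πk) = 0.3977/(2π·0.222) = 0.2851 m·K/W
  R'_rubber = ln(0.0220/0.0192)/(2πk) = 0.1361/(2π·0.182) = 0.1190 m·K/W
ΣR = 0.4055 m·K/W
ΔT = Q'·ΣR = 112 × 0.4055 = 45.42 K
Heat flows outward, so T_out = T_in − ΔT = 75.1 − 45.42 = 29.7 °C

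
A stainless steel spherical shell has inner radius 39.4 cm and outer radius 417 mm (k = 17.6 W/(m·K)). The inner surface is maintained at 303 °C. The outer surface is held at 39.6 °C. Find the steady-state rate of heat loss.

Q = 4πk·ΔT/(1/r₁ − 1/r₂) = 4π × 17.6 × 263.4 / (1/0.394 − 1/0.417) = 4.16×10^5 W

Q = 4.16×10^5 W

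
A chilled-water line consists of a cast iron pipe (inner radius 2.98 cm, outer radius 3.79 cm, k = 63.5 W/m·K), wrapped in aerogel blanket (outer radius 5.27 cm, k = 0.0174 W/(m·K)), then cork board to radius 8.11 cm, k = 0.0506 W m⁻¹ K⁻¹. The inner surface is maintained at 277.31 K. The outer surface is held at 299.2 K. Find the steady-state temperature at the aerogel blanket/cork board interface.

T = 292.4 K

Treat each layer as a resistance in series:
  R'_cast iron = ln(0.0379/0.0298)/(2πk) = 0.2404/(2π·63.5) = 6.026×10^-4 m·K/W
  R'_aerogel blanket = ln(0.0527/0.0379)/(2πk) = 0.3297/(2π·0.0174) = 3.015 m·K/W
  R'_cork board = ln(0.0811/0.0527)/(2πk) = 0.4311/(2π·0.0506) = 1.356 m·K/W
ΣR = 6.026×10^-4 + 3.015 + 1.356 = 4.372 m·K/W
Q' = ΔT/ΣR = (277.31 K − 299.2 K)/4.372 = -5.007 W/m
From the inner boundary to the aerogel blanket/cork board interface, ΣR_partial = 3.016 m·K/W.
T_interface = T_in − Q'·ΣR_partial = 277.31 K − (-5.007)(3.016) = 292.4 K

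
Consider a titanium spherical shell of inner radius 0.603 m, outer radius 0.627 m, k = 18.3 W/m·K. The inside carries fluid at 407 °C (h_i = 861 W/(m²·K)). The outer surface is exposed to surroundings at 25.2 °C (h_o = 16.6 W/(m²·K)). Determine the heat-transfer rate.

Resistance network (inner→outer):
  R_conv,in = 1/(4πr²h) = 1/(4π·0.603²·861) = 2.542×10^-4 K/W
  R_titanium = (1/0.603 − 1/0.627)/(4πk) = 0.06348/(4π·18.3) = 2.760×10^-4 K/W
  R_conv,out = 1/(4πr²h) = 1/(4π·0.627²·16.6) = 0.01219 K/W
ΣR = 2.542×10^-4 + 2.760×10^-4 + 0.01219 = 0.01272 K/W
Q = ΔT/ΣR = (407 °C − 25.2 °C)/0.01272 = 30000 W

Q = 30.0 kW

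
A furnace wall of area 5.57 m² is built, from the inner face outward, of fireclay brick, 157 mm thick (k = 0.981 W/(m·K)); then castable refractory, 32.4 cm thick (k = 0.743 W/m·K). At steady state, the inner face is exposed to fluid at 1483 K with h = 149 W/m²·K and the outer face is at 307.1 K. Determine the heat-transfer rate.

Q = 10.9 kW

Resistance network (inner→outer):
  R_conv,in = 1/(hA) = 1/(149·5.57) = 0.001205 K/W
  R_fireclay brick = L/(kA) = 0.157/(0.981·5.57) = 0.02873 K/W
  R_castable refractory = L/(kA) = 0.324/(0.743·5.57) = 0.07829 K/W
ΣR = 0.001205 + 0.02873 + 0.07829 = 0.1082 K/W
Q = ΔT/ΣR = (1483 K − 307.1 K)/0.1082 = 10900 W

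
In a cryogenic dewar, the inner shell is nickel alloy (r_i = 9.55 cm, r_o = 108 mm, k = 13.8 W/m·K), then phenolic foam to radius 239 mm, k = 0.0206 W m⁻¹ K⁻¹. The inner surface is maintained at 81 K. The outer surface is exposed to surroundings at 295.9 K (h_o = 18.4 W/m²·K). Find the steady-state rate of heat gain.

Series thermal resistances, inner to outer:
  R_nickel alloy = (1/0.0955 − 1/0.108)/(4πk) = 1.212/(4π·13.8) = 0.006989 K/W
  R_phenolic foam = (1/0.108 − 1/0.239)/(4πk) = 5.075/(4π·0.0206) = 19.61 K/W
  R_conv,out = 1/(4πr²h) = 1/(4π·0.239²·18.4) = 0.07571 K/W
ΣR = 0.006989 + 19.61 + 0.07571 = 19.69 K/W
Q = ΔT/ΣR = (81 K − 295.9 K)/19.69 = -10.9 W
(Negative Q ⇒ heat flows inward; heat gain = 10.9 W.)

Q = 10.9 W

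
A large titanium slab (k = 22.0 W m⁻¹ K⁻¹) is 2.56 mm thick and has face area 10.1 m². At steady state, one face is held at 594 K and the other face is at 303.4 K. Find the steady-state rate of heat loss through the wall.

Q = 25200 kW

Q = kA·ΔT/L = 22.0 × 10.1 × |594 K − 303.4 K| / 0.00256 = 2.52×10^7 W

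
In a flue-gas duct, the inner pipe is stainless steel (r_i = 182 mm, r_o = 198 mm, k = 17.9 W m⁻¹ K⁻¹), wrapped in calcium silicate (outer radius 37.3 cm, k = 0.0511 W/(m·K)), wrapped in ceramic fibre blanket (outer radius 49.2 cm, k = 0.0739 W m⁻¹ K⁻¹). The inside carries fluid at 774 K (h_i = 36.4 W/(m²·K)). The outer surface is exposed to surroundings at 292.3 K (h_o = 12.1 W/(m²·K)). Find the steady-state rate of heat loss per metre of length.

Treat each layer as a resistance in series:
  R'_conv,in = 1/(2πr h) = 1/(2π·0.182·36.4) = 0.02402 m·K/W
  R'_stainless steel = ln(0.198/0.182)/(2πk) = 0.08426/(2π·17.9) = 7.492×10^-4 m·K/W
  R'_calcium silicate = ln(0.373/0.198)/(2πk) = 0.6333/(2π·0.0511) = 1.972 m·K/W
  R'_ceramic fibre blanket = ln(0.492/0.373)/(2πk) = 0.2769/(2π·0.0739) = 0.5963 m·K/W
  R'_conv,out = 1/(2πr h) = 1/(2π·0.492·12.1) = 0.02673 m·K/W
ΣR = 0.02402 + 7.492×10^-4 + 1.972 + 0.5963 + 0.02673 = 2.620 m·K/W
Q' = ΔT/ΣR = (774 K − 292.3 K)/2.620 = 184 W/m

Q' = 184 W/m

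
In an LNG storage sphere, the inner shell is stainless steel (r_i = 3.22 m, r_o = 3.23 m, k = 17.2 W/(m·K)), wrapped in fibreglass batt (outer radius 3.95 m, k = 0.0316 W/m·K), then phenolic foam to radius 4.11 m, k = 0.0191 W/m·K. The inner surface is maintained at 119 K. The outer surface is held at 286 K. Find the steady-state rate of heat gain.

Q = 912 W

Series thermal resistances, inner to outer:
  R_stainless steel = (1/3.22 − 1/3.23)/(4πk) = 9.615×10^-4/(4π·17.2) = 4.448×10^-6 K/W
  R_fibreglass batt = (1/3.23 − 1/3.95)/(4πk) = 0.05643/(4π·0.0316) = 0.1421 K/W
  R_phenolic foam = (1/3.95 − 1/4.11)/(4πk) = 0.009856/(4π·0.0191) = 0.04106 K/W
ΣR = 4.448×10^-6 + 0.1421 + 0.04106 = 0.1832 K/W
Q = ΔT/ΣR = (119 K − 286 K)/0.1832 = -912 W
(Negative Q ⇒ heat flows inward; heat gain = 912 W.)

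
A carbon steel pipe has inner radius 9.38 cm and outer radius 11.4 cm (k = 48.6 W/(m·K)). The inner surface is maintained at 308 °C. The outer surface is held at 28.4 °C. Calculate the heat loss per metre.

Q' = 438 kW/m

Q' = 2πk·ΔT/ln(r₂/r₁) = 2π × 48.6 × 279.6 / ln(0.114/0.0938) = 4.38×10^5 W/m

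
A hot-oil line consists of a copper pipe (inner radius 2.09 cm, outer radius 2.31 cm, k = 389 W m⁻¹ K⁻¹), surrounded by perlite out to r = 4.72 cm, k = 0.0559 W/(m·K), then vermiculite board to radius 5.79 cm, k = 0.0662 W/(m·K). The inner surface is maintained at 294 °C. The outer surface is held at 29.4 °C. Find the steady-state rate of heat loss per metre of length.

Q' = 105 W/m

Treat each layer as a resistance in series:
  R'_copper = ln(0.0231/0.0209)/(2πk) = 0.1001/(2π·389) = 4.095×10^-5 m·K/W
  R'_perlite = ln(0.0472/0.0231)/(2πk) = 0.7146/(2π·0.0559) = 2.034 m·K/W
  R'_vermiculite board = ln(0.0579/0.0472)/(2πk) = 0.2043/(2π·0.0662) = 0.4912 m·K/W
ΣR = 4.095×10^-5 + 2.034 + 0.4912 = 2.525 m·K/W
Q' = ΔT/ΣR = (294 °C − 29.4 °C)/2.525 = 105 W/m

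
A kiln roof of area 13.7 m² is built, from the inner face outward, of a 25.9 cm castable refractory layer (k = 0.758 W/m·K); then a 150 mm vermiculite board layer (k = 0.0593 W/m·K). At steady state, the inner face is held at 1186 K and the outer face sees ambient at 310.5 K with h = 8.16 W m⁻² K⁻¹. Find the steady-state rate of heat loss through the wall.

Q = 4.01 kW

Series thermal resistances, inner to outer:
  R_castable refractory = L/(kA) = 0.259/(0.758·13.7) = 0.02494 K/W
  R_vermiculite board = L/(kA) = 0.150/(0.0593·13.7) = 0.1846 K/W
  R_conv,out = 1/(hA) = 1/(8.16·13.7) = 0.008945 K/W
ΣR = 0.02494 + 0.1846 + 0.008945 = 0.2185 K/W
Q = ΔT/ΣR = (1186 K − 310.5 K)/0.2185 = 4010 W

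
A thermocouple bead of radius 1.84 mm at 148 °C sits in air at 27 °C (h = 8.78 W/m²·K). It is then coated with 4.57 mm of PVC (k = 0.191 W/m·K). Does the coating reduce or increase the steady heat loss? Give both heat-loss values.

increases: 0.0452 → 0.317 W

Critical radius for a sphere: r_cr = 2k/h = 0.0435 m = 4.35 cm.
Outer radius after coating: r₂ = 0.00184 + 0.00457 = 0.00641 m.
Since r₁ < r_cr and r₂ ≤ r_cr, the coating moves toward the maximum at r_cr — heat loss rises.
Bare: R = 1/(4πr₁²h) = 2677 K/W; Q = 121/2677 = 0.0452 W.
Coated: R = R_cond + R_conv = 382.0 K/W; Q = 121/382.0 = 0.317 W.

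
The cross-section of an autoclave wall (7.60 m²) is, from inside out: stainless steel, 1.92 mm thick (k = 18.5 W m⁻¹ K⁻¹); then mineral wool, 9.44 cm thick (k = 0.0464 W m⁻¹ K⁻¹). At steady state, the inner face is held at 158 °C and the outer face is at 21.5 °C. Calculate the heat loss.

Resistance network (inner→outer):
  R_stainless steel = L/(kA) = 0.00192/(18.5·7.60) = 1.366×10^-5 K/W
  R_mineral wool = L/(kA) = 0.0944/(0.0464·7.60) = 0.2677 K/W
ΣR = 1.366×10^-5 + 0.2677 = 0.2677 K/W
Q = ΔT/ΣR = (158 °C − 21.5 °C)/0.2677 = 510 W

Q = 510 W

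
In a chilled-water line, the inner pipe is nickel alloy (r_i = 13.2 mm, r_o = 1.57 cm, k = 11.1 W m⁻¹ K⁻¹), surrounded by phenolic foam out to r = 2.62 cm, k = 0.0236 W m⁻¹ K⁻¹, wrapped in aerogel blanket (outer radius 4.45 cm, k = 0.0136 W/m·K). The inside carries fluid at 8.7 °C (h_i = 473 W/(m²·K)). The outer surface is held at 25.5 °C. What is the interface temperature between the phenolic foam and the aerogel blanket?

Resistance network (inner→outer):
  R'_conv,in = 1/(2πr h) = 1/(2π·0.0132·473) = 0.02549 m·K/W
  R'_nickel alloy = ln(0.0157/0.0132)/(2πk) = 0.1734/(2π·11.1) = 0.002487 m·K/W
  R'_phenolic foam = ln(0.0262/0.0157)/(2πk) = 0.5121/(2π·0.0236) = 3.454 m·K/W
  R'_aerogel blanket = ln(0.0445/0.0262)/(2πk) = 0.5297/(2π·0.0136) = 6.199 m·K/W
ΣR = 0.02549 + 0.002487 + 3.454 + 6.199 = 9.681 m·K/W
Q' = ΔT/ΣR = (8.7 °C − 25.5 °C)/9.681 = -1.735 W/m
From the inner boundary to the phenolic foam/aerogel blanket interface, ΣR_partial = 3.482 m·K/W.
T_interface = T_in − Q'·ΣR_partial = 8.7 °C − (-1.735)(3.482) = 14.7 °C

T = 14.7 °C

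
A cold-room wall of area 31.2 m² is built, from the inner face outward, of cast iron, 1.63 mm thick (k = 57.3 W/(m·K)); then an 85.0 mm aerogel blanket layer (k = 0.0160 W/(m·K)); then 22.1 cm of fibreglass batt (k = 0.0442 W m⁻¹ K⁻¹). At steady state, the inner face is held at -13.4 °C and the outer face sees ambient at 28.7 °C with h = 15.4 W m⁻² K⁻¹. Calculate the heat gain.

Q = 127 W

Series thermal resistances, inner to outer:
  R_cast iron = L/(kA) = 0.00163/(57.3·31.2) = 9.118×10^-7 K/W
  R_aerogel blanket = L/(kA) = 0.0850/(0.0160·31.2) = 0.1703 K/W
  R_fibreglass batt = L/(kA) = 0.221/(0.0442·31.2) = 0.1603 K/W
  R_conv,out = 1/(hA) = 1/(15.4·31.2) = 0.002081 K/W
ΣR = 9.118×10^-7 + 0.1703 + 0.1603 + 0.002081 = 0.3327 K/W
Q = ΔT/ΣR = (-13.4 °C − 28.7 °C)/0.3327 = -127 W
(Negative Q ⇒ heat flows inward; heat gain = 127 W.)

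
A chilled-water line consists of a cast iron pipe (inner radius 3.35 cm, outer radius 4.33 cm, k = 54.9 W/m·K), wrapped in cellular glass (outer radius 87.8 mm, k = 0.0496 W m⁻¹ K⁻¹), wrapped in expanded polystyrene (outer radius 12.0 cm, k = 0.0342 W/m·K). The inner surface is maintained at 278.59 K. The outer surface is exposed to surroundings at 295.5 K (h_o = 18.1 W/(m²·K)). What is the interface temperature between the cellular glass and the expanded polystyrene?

Treat each layer as a resistance in series:
  R'_cast iron = ln(0.0433/0.0335)/(2πk) = 0.2566/(2π·54.9) = 7.439×10^-4 m·K/W
  R'_cellular glass = ln(0.0878/0.0433)/(2πk) = 0.7069/(2π·0.0496) = 2.268 m·K/W
  R'_expanded polystyrene = ln(0.120/0.0878)/(2πk) = 0.3124/(2π·0.0342) = 1.454 m·K/W
  R'_conv,out = 1/(2πr h) = 1/(2π·0.120·18.1) = 0.07328 m·K/W
ΣR = 7.439×10^-4 + 2.268 + 1.454 + 0.07328 = 3.796 m·K/W
Q' = ΔT/ΣR = (278.59 K − 295.5 K)/3.796 = -4.455 W/m
From the inner boundary to the cellular glass/expanded polystyrene interface, ΣR_partial = 2.269 m·K/W.
T_interface = T_in − Q'·ΣR_partial = 278.59 K − (-4.455)(2.269) = 288.7 K

T = 288.7 K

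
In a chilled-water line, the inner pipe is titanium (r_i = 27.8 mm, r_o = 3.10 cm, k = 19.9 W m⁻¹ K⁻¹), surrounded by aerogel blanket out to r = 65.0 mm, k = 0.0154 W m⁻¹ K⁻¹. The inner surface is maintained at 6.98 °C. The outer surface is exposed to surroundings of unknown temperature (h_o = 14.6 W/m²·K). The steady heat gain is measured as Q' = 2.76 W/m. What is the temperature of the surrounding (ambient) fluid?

T_out = 28.6 °C

Sum the resistances:
  R'_titanium = ln(0.0310/0.0278)/(2πk) = 0.1090/(2π·19.9) = 8.714×10^-4 m·K/W
  R'_aerogel blanket = ln(0.0650/0.0310)/(2πk) = 0.7404/(2π·0.0154) = 7.652 m·K/W
  R'_conv,out = 1/(2πr h) = 1/(2π·0.0650·14.6) = 0.1677 m·K/W
ΣR = 7.820 m·K/W
ΔT = Q'·ΣR = 2.76 × 7.820 = 21.58 K
Heat flows inward, so T_out = T_in + ΔT = 6.98 + 21.58 = 28.6 °C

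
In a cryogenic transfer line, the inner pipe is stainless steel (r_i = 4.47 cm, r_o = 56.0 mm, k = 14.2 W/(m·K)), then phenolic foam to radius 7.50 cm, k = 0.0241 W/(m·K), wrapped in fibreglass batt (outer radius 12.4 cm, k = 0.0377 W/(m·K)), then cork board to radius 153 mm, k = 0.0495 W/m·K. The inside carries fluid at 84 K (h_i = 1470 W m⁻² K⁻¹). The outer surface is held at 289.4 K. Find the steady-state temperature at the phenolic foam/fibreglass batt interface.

T = 168 K

Treat each layer as a resistance in series:
  R'_conv,in = 1/(2πr h) = 1/(2π·0.0447·1470) = 0.002422 m·K/W
  R'_stainless steel = ln(0.0560/0.0447)/(2πk) = 0.2254/(2π·14.2) = 0.002526 m·K/W
  R'_phenolic foam = ln(0.0750/0.0560)/(2πk) = 0.2921/(2π·0.0241) = 1.929 m·K/W
  R'_fibreglass batt = ln(0.124/0.0750)/(2πk) = 0.5028/(2π·0.0377) = 2.123 m·K/W
  R'_cork board = ln(0.153/0.124)/(2πk) = 0.2102/(2π·0.0495) = 0.6757 m·K/W
ΣR = 0.002422 + 0.002526 + 1.929 + 2.123 + 0.6757 = 4.733 m·K/W
Q' = ΔT/ΣR = (84 K − 289.4 K)/4.733 = -43.40 W/m
From the inner boundary to the phenolic foam/fibreglass batt interface, ΣR_partial = 1.934 m·K/W.
T_interface = T_in − Q'·ΣR_partial = 84 K − (-43.40)(1.934) = 168 K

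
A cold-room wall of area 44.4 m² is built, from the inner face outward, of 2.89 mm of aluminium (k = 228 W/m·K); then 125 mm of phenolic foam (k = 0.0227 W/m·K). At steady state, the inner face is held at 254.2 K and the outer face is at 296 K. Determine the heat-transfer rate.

Q = 337 W

Treat each layer as a resistance in series:
  R_aluminium = L/(kA) = 0.00289/(228·44.4) = 2.855×10^-7 K/W
  R_phenolic foam = L/(kA) = 0.125/(0.0227·44.4) = 0.1240 K/W
ΣR = 2.855×10^-7 + 0.1240 = 0.1240 K/W
Q = ΔT/ΣR = (254.2 K − 296 K)/0.1240 = -337 W
(Negative Q ⇒ heat flows inward; heat gain = 337 W.)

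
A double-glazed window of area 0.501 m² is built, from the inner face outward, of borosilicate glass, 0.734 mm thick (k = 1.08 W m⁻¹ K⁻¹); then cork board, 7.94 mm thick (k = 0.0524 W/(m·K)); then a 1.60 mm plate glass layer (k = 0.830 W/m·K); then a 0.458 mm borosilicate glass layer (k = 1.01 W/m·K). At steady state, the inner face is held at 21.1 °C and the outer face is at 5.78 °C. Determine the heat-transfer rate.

Q = 49.7 W

Treat each layer as a resistance in series:
  R_borosilicate glass = L/(kA) = 7.34×10^-4/(1.08·0.501) = 0.001357 K/W
  R_cork board = L/(kA) = 0.00794/(0.0524·0.501) = 0.3024 K/W
  R_plate glass = L/(kA) = 0.00160/(0.830·0.501) = 0.003848 K/W
  R_borosilicate glass = L/(kA) = 4.58×10^-4/(1.01·0.501) = 9.051×10^-4 K/W
ΣR = 0.001357 + 0.3024 + 0.003848 + 9.051×10^-4 = 0.3085 K/W
Q = ΔT/ΣR = (21.1 °C − 5.78 °C)/0.3085 = 49.7 W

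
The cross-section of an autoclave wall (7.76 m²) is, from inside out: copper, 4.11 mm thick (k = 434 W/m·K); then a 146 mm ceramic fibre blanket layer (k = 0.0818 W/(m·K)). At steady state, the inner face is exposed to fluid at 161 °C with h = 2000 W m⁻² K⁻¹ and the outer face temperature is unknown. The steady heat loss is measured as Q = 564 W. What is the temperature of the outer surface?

Sum the resistances:
  R_conv,in = 1/(hA) = 1/(2000·7.76) = 6.443×10^-5 K/W
  R_copper = L/(kA) = 0.00411/(434·7.76) = 1.220×10^-6 K/W
  R_ceramic fibre blanket = L/(kA) = 0.146/(0.0818·7.76) = 0.2300 K/W
ΣR = 0.2301 K/W
ΔT = Q·ΣR = 564 × 0.2301 = 129.8 K
Heat flows outward, so T_out = T_in − ΔT = 161 − 129.8 = 31.2 °C

T_out = 31.2 °C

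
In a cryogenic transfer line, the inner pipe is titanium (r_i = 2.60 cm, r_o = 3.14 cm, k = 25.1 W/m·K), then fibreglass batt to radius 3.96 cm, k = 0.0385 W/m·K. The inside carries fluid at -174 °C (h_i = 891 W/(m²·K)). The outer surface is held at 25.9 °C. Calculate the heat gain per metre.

Q' = 207 W/m

Treat each layer as a resistance in series:
  R'_conv,in = 1/(2πr h) = 1/(2π·0.0260·891) = 0.006870 m·K/W
  R'_titanium = ln(0.0314/0.0260)/(2πk) = 0.1887/(2π·25.1) = 0.001197 m·K/W
  R'_fibreglass batt = ln(0.0396/0.0314)/(2πk) = 0.2320/(2π·0.0385) = 0.9592 m·K/W
ΣR = 0.006870 + 0.001197 + 0.9592 = 0.9673 m·K/W
Q' = ΔT/ΣR = (-174 °C − 25.9 °C)/0.9673 = -207 W/m
(Negative Q' ⇒ heat flows inward; heat gain = 207 W/m.)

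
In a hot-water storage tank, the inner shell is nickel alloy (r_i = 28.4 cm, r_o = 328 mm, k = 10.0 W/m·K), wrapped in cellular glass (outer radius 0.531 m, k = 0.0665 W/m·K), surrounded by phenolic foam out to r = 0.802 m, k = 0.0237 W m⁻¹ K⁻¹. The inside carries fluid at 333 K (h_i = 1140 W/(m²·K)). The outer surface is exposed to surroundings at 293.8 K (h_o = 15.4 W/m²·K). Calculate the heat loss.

Treat each layer as a resistance in series:
  R_conv,in = 1/(4πr²h) = 1/(4π·0.284²·1140) = 8.655×10^-4 K/W
  R_nickel alloy = (1/0.284 − 1/0.328)/(4πk) = 0.4723/(4π·10.0) = 0.003759 K/W
  R_cellular glass = (1/0.328 − 1/0.531)/(4πk) = 1.166/(4π·0.0665) = 1.395 K/W
  R_phenolic foam = (1/0.531 − 1/0.802)/(4πk) = 0.6364/(4π·0.0237) = 2.137 K/W
  R_conv,out = 1/(4πr²h) = 1/(4π·0.802²·15.4) = 0.008034 K/W
ΣR = 8.655×10^-4 + 0.003759 + 1.395 + 2.137 + 0.008034 = 3.545 K/W
Q = ΔT/ΣR = (333 K − 293.8 K)/3.545 = 11.1 W

Q = 11.1 W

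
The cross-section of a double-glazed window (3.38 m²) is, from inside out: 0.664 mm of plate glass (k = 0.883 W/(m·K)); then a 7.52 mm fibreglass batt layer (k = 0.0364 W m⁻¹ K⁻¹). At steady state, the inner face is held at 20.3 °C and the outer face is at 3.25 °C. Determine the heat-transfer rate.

Q = 278 W

Resistance network (inner→outer):
  R_plate glass = L/(kA) = 6.64×10^-4/(0.883·3.38) = 2.225×10^-4 K/W
  R_fibreglass batt = L/(kA) = 0.00752/(0.0364·3.38) = 0.06112 K/W
ΣR = 2.225×10^-4 + 0.06112 = 0.06134 K/W
Q = ΔT/ΣR = (20.3 °C − 3.25 °C)/0.06134 = 278 W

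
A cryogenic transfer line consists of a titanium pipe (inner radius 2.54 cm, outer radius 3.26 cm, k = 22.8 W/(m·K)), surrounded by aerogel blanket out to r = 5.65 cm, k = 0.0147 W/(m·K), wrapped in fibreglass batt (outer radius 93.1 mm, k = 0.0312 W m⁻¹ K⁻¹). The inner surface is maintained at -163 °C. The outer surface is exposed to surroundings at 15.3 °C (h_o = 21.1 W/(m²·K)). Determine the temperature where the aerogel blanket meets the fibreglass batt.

Treat each layer as a resistance in series:
  R'_titanium = ln(0.0326/0.0254)/(2πk) = 0.2496/(2π·22.8) = 0.001742 m·K/W
  R'_aerogel blanket = ln(0.0565/0.0326)/(2πk) = 0.5499/(2π·0.0147) = 5.954 m·K/W
  R'_fibreglass batt = ln(0.0931/0.0565)/(2πk) = 0.4994/(2π·0.0312) = 2.548 m·K/W
  R'_conv,out = 1/(2πr h) = 1/(2π·0.0931·21.1) = 0.08102 m·K/W
ΣR = 0.001742 + 5.954 + 2.548 + 0.08102 = 8.585 m·K/W
Q' = ΔT/ΣR = (-163 °C − 15.3 °C)/8.585 = -20.77 W/m
From the inner boundary to the aerogel blanket/fibreglass batt interface, ΣR_partial = 5.956 m·K/W.
T_interface = T_in − Q'·ΣR_partial = -163 °C − (-20.77)(5.956) = -39.3 °C

T = -39.3 °C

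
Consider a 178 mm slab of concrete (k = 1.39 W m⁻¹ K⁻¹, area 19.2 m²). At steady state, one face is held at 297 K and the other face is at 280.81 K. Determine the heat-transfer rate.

Q = kA·ΔT/L = 1.39 × 19.2 × |297 K − 280.81 K| / 0.178 = 2430 W

Q = 2.43 kW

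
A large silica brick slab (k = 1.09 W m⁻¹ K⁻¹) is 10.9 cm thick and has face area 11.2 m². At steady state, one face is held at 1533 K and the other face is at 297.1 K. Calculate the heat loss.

Q = 138 kW

Q = kA·ΔT/L = 1.09 × 11.2 × |1533 K − 297.1 K| / 0.109 = 1.38×10^5 W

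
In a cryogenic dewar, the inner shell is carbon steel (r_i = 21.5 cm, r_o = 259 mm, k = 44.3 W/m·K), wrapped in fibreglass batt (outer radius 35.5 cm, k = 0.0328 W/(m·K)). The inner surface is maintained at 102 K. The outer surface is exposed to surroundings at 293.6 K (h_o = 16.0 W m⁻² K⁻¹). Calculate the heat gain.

Q = 74.4 W

Series thermal resistances, inner to outer:
  R_carbon steel = (1/0.215 − 1/0.259)/(4πk) = 0.7902/(4π·44.3) = 0.001419 K/W
  R_fibreglass batt = (1/0.259 − 1/0.355)/(4πk) = 1.044/(4π·0.0328) = 2.533 K/W
  R_conv,out = 1/(4πr²h) = 1/(4π·0.355²·16.0) = 0.03947 K/W
ΣR = 0.001419 + 2.533 + 0.03947 = 2.574 K/W
Q = ΔT/ΣR = (102 K − 293.6 K)/2.574 = -74.4 W
(Negative Q ⇒ heat flows inward; heat gain = 74.4 W.)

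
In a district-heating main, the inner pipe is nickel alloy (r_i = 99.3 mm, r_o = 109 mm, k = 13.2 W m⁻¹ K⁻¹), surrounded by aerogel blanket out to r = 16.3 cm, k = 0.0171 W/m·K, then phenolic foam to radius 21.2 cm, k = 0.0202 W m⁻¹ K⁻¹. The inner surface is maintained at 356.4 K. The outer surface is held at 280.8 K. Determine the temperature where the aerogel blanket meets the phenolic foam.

T = 307.7 K

Series thermal resistances, inner to outer:
  R'_nickel alloy = ln(0.109/0.0993)/(2πk) = 0.09320/(2π·13.2) = 0.001124 m·K/W
  R'_aerogel blanket = ln(0.163/0.109)/(2πk) = 0.4024/(2π·0.0171) = 3.745 m·K/W
  R'_phenolic foam = ln(0.212/0.163)/(2πk) = 0.2628/(2π·0.0202) = 2.071 m·K/W
ΣR = 0.001124 + 3.745 + 2.071 = 5.817 m·K/W
Q' = ΔT/ΣR = (356.4 K − 280.8 K)/5.817 = 13.00 W/m
From the inner boundary to the aerogel blanket/phenolic foam interface, ΣR_partial = 3.746 m·K/W.
T_interface = T_in − Q'·ΣR_partial = 356.4 K − (13.00)(3.746) = 307.7 K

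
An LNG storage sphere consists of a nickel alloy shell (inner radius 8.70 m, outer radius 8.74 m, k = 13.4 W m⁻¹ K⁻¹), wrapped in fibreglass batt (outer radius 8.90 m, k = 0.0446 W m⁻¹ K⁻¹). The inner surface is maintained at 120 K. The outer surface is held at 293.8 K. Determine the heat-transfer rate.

Treat each layer as a resistance in series:
  R_nickel alloy = (1/8.70 − 1/8.74)/(4πk) = 5.261×10^-4/(4π·13.4) = 3.124×10^-6 K/W
  R_fibreglass batt = (1/8.74 − 1/8.90)/(4πk) = 0.002057/(4π·0.0446) = 0.003670 K/W
ΣR = 3.124×10^-6 + 0.003670 = 0.003673 K/W
Q = ΔT/ΣR = (120 K − 293.8 K)/0.003673 = -47300 W
(Negative Q ⇒ heat flows inward; heat gain = 47300 W.)

Q = 47.3 kW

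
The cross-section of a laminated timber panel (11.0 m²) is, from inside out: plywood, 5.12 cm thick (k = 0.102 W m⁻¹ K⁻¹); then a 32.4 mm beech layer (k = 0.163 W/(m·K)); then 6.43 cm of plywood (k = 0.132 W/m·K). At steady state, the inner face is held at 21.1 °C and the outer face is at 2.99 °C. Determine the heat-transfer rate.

Resistance network (inner→outer):
  R_plywood = L/(kA) = 0.0512/(0.102·11.0) = 0.04563 K/W
  R_beech = L/(kA) = 0.0324/(0.163·11.0) = 0.01807 K/W
  R_plywood = L/(kA) = 0.0643/(0.132·11.0) = 0.04428 K/W
ΣR = 0.04563 + 0.01807 + 0.04428 = 0.1080 K/W
Q = ΔT/ΣR = (21.1 °C − 2.99 °C)/0.1080 = 168 W

Q = 168 W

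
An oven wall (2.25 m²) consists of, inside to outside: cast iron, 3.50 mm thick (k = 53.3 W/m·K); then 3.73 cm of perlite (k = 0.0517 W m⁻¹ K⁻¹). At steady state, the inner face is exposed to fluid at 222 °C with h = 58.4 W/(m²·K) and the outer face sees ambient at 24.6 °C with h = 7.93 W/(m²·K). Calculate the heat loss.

Treat each layer as a resistance in series:
  R_conv,in = 1/(hA) = 1/(58.4·2.25) = 0.007610 K/W
  R_cast iron = L/(kA) = 0.00350/(53.3·2.25) = 2.918×10^-5 K/W
  R_perlite = L/(kA) = 0.0373/(0.0517·2.25) = 0.3207 K/W
  R_conv,out = 1/(hA) = 1/(7.93·2.25) = 0.05605 K/W
ΣR = 0.007610 + 2.918×10^-5 + 0.3207 + 0.05605 = 0.3844 K/W
Q = ΔT/ΣR = (222 °C − 24.6 °C)/0.3844 = 514 W

Q = 514 W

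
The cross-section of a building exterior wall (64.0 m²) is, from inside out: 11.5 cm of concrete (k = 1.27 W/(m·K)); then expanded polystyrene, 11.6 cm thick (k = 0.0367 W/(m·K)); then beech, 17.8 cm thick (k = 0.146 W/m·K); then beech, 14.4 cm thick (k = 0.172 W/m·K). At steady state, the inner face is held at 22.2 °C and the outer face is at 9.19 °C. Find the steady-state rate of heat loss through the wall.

Q = 157 W

Treat each layer as a resistance in series:
  R_concrete = L/(kA) = 0.115/(1.27·64.0) = 0.001415 K/W
  R_expanded polystyrene = L/(kA) = 0.116/(0.0367·64.0) = 0.04939 K/W
  R_beech = L/(kA) = 0.178/(0.146·64.0) = 0.01905 K/W
  R_beech = L/(kA) = 0.144/(0.172·64.0) = 0.01308 K/W
ΣR = 0.001415 + 0.04939 + 0.01905 + 0.01308 = 0.08294 K/W
Q = ΔT/ΣR = (22.2 °C − 9.19 °C)/0.08294 = 157 W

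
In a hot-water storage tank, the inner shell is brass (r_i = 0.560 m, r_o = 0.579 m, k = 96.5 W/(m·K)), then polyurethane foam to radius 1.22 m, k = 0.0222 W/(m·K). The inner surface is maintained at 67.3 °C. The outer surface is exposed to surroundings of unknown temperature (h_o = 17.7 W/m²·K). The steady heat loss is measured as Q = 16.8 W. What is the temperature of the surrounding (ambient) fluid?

T_out = 12.6 °C

Sum the resistances:
  R_brass = (1/0.560 − 1/0.579)/(4πk) = 0.05860/(4π·96.5) = 4.832×10^-5 K/W
  R_polyurethane foam = (1/0.579 − 1/1.22)/(4πk) = 0.9074/(4π·0.0222) = 3.253 K/W
  R_conv,out = 1/(4πr²h) = 1/(4π·1.22²·17.7) = 0.003021 K/W
ΣR = 3.256 K/W
ΔT = Q·ΣR = 16.8 × 3.256 = 54.70 K
Heat flows outward, so T_out = T_in − ΔT = 67.3 − 54.70 = 12.6 °C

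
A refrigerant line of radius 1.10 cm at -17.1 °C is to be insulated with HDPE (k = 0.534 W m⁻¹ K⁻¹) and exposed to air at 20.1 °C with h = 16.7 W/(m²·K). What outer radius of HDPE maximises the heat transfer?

For a cylinder, r_cr = k_ins/h = 0.534/16.7 = 0.0320 m = 3.20 cm

r_cr = 3.20 cm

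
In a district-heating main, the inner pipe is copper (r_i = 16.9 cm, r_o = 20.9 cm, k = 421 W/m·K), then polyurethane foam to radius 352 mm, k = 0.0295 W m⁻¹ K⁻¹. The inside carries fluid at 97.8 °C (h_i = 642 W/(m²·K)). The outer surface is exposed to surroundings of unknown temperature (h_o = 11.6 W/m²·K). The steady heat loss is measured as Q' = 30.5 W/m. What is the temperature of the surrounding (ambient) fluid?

T_out = 10.8 °C

Series resistances:
  R'_conv,in = 1/(2πr h) = 1/(2π·0.169·642) = 0.001467 m·K/W
  R'_copper = ln(0.209/0.169)/(2πk) = 0.2124/(2π·421) = 8.031×10^-5 m·K/W
  R'_polyurethane foam = ln(0.352/0.209)/(2πk) = 0.5213/(2π·0.0295) = 2.812 m·K/W
  R'_conv,out = 1/(2πr h) = 1/(2π·0.352·11.6) = 0.03898 m·K/W
ΣR = 2.853 m·K/W
ΔT = Q'·ΣR = 30.5 × 2.853 = 87.02 K
Heat flows outward, so T_out = T_in − ΔT = 97.8 − 87.02 = 10.8 °C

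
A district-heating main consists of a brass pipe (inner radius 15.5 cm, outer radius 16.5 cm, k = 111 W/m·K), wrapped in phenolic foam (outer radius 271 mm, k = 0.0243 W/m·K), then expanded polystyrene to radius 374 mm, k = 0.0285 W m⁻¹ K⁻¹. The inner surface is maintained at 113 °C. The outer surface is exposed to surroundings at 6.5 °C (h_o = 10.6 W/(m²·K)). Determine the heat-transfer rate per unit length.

Resistance network (inner→outer):
  R'_brass = ln(0.165/0.155)/(2πk) = 0.06252/(2π·111) = 8.964×10^-5 m·K/W
  R'_phenolic foam = ln(0.271/0.165)/(2πk) = 0.4962/(2π·0.0243) = 3.250 m·K/W
  R'_expanded polystyrene = ln(0.374/0.271)/(2πk) = 0.3221/(2π·0.0285) = 1.799 m·K/W
  R'_conv,out = 1/(2πr h) = 1/(2π·0.374·10.6) = 0.04015 m·K/W
ΣR = 8.964×10^-5 + 3.250 + 1.799 + 0.04015 = 5.089 m·K/W
Q' = ΔT/ΣR = (113 °C − 6.5 °C)/5.089 = 20.9 W/m

Q' = 20.9 W/m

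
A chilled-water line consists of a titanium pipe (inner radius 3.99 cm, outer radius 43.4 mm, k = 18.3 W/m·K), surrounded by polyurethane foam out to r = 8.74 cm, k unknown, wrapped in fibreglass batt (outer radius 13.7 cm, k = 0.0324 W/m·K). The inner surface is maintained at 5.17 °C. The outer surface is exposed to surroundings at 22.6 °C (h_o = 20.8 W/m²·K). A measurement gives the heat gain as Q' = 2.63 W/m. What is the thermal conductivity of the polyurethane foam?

k = 0.0255 W/m·K

ΣR = ΔT/Q' = |5.17 − 22.6|/2.63 = 6.627 m·K/W
Known resistances:
  R'_titanium = ln(0.0434/0.0399)/(2πk) = 0.08408/(2π·18.3) = 7.313×10^-4 m·K/W
  R'_fibreglass batt = ln(0.137/0.0874)/(2πk) = 0.4495/(2π·0.0324) = 2.208 m·K/W
  R'_conv,out = 1/(2πr h) = 1/(2π·0.137·20.8) = 0.05585 m·K/W
R_polyurethane foam = ΣR − ΣR_known = 6.627 − 2.265 = 4.362 m·K/W
ln(r₂/r₁)/(2πk) = 4.362 ⇒ k = 0.7000/(2π·4.362) = 0.0255 W/m·K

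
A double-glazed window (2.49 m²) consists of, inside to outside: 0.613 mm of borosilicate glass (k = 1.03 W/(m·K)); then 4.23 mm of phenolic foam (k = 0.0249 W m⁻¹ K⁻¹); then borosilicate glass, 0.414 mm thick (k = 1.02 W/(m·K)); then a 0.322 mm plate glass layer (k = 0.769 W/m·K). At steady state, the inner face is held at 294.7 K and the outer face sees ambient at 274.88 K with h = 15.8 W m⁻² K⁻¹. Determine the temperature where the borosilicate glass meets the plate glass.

Resistance network (inner→outer):
  R_borosilicate glass = L/(kA) = 6.13×10^-4/(1.03·2.49) = 2.390×10^-4 K/W
  R_phenolic foam = L/(kA) = 0.00423/(0.0249·2.49) = 0.06822 K/W
  R_borosilicate glass = L/(kA) = 4.14×10^-4/(1.02·2.49) = 1.630×10^-4 K/W
  R_plate glass = L/(kA) = 3.22×10^-4/(0.769·2.49) = 1.682×10^-4 K/W
  R_conv,out = 1/(hA) = 1/(15.8·2.49) = 0.02542 K/W
ΣR = 2.390×10^-4 + 0.06822 + 1.630×10^-4 + 1.682×10^-4 + 0.02542 = 0.09421 K/W
Q = ΔT/ΣR = (294.7 K − 274.88 K)/0.09421 = 210.4 W
From the inner boundary to the borosilicate glass/plate glass interface, ΣR_partial = 0.06862 K/W.
T_interface = T_in − Q·ΣR_partial = 294.7 K − (210.4)(0.06862) = 280.26 K

T = 280.26 K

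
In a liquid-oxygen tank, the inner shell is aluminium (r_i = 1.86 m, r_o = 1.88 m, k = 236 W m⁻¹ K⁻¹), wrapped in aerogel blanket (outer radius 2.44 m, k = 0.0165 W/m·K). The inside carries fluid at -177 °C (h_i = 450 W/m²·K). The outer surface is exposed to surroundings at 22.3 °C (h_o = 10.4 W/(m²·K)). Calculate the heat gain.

Resistance network (inner→outer):
  R_conv,in = 1/(4πr²h) = 1/(4π·1.86²·450) = 5.112×10^-5 K/W
  R_aluminium = (1/1.86 − 1/1.88)/(4πk) = 0.005720/(4π·236) = 1.929×10^-6 K/W
  R_aerogel blanket = (1/1.88 − 1/2.44)/(4πk) = 0.1221/(4π·0.0165) = 0.5888 K/W
  R_conv,out = 1/(4πr²h) = 1/(4π·2.44²·10.4) = 0.001285 K/W
ΣR = 5.112×10^-5 + 1.929×10^-6 + 0.5888 + 0.001285 = 0.5901 K/W
Q = ΔT/ΣR = (-177 °C − 22.3 °C)/0.5901 = -338 W
(Negative Q ⇒ heat flows inward; heat gain = 338 W.)

Q = 338 W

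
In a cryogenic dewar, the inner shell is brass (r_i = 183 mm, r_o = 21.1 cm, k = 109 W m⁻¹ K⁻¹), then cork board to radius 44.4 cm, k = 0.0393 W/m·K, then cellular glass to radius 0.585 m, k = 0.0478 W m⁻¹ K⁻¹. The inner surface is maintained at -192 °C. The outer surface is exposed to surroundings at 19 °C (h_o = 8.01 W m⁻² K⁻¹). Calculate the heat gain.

Q = 35.3 W

Resistance network (inner→outer):
  R_brass = (1/0.183 − 1/0.211)/(4πk) = 0.7251/(4π·109) = 5.294×10^-4 K/W
  R_cork board = (1/0.211 − 1/0.444)/(4πk) = 2.487/(4π·0.0393) = 5.036 K/W
  R_cellular glass = (1/0.444 − 1/0.585)/(4πk) = 0.5429/(4π·0.0478) = 0.9037 K/W
  R_conv,out = 1/(4πr²h) = 1/(4π·0.585²·8.01) = 0.02903 K/W
ΣR = 5.294×10^-4 + 5.036 + 0.9037 + 0.02903 = 5.969 K/W
Q = ΔT/ΣR = (-192 °C − 19 °C)/5.969 = -35.3 W
(Negative Q ⇒ heat flows inward; heat gain = 35.3 W.)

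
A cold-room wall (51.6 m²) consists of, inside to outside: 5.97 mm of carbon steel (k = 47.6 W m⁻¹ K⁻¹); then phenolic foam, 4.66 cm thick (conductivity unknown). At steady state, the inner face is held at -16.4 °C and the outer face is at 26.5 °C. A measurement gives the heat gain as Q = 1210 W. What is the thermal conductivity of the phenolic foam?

ΣR = ΔT/Q = |-16.4 − 26.5|/1210 = 0.03545 K/W
Known resistances:
  R_carbon steel = L/(kA) = 0.00597/(47.6·51.6) = 2.431×10^-6 K/W
R_phenolic foam = ΣR − ΣR_known = 0.03545 − 2.431×10^-6 = 0.03545 K/W
L/(kA) = 0.03545 ⇒ k = 0.0466/(0.03545·51.6) = 0.0255 W/m·K

k = 0.0255 W/m·K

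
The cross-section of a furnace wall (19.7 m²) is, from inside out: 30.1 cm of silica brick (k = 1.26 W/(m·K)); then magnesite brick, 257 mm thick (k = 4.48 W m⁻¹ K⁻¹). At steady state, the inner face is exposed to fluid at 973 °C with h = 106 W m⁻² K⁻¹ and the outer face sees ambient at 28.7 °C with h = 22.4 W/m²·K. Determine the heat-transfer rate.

Series thermal resistances, inner to outer:
  R_conv,in = 1/(hA) = 1/(106·19.7) = 4.789×10^-4 K/W
  R_silica brick = L/(kA) = 0.301/(1.26·19.7) = 0.01213 K/W
  R_magnesite brick = L/(kA) = 0.257/(4.48·19.7) = 0.002912 K/W
  R_conv,out = 1/(hA) = 1/(22.4·19.7) = 0.002266 K/W
ΣR = 4.789×10^-4 + 0.01213 + 0.002912 + 0.002266 = 0.01779 K/W
Q = ΔT/ΣR = (973 °C − 28.7 °C)/0.01779 = 53100 W

Q = 53.1 kW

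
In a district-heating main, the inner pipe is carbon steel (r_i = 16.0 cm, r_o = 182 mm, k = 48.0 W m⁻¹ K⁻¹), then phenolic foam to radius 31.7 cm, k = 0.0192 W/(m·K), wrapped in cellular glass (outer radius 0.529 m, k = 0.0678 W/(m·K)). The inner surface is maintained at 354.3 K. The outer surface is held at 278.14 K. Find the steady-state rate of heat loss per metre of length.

Q' = 13.1 W/m

Series thermal resistances, inner to outer:
  R'_carbon steel = ln(0.182/0.160)/(2πk) = 0.1288/(2π·48.0) = 4.272×10^-4 m·K/W
  R'_phenolic foam = ln(0.317/0.182)/(2πk) = 0.5549/(2π·0.0192) = 4.600 m·K/W
  R'_cellular glass = ln(0.529/0.317)/(2πk) = 0.5121/(2π·0.0678) = 1.202 m·K/W
ΣR = 4.272×10^-4 + 4.600 + 1.202 = 5.802 m·K/W
Q' = ΔT/ΣR = (354.3 K − 278.14 K)/5.802 = 13.1 W/m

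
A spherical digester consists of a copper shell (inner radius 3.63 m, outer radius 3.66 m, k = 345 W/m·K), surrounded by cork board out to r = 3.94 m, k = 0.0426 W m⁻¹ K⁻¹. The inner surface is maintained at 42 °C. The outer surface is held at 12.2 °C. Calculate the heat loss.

Q = 822 W

Treat each layer as a resistance in series:
  R_copper = (1/3.63 − 1/3.66)/(4πk) = 0.002258/(4π·345) = 5.208×10^-7 K/W
  R_cork board = (1/3.66 − 1/3.94)/(4πk) = 0.01942/(4π·0.0426) = 0.03627 K/W
ΣR = 5.208×10^-7 + 0.03627 = 0.03627 K/W
Q = ΔT/ΣR = (42 °C − 12.2 °C)/0.03627 = 822 W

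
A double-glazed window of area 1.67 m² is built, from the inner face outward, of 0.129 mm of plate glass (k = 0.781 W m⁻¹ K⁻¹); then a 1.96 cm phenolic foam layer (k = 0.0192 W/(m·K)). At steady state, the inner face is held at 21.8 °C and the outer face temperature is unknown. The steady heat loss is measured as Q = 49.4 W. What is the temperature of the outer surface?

T_out = -8.40 °C

Series resistances:
  R_plate glass = L/(kA) = 1.29×10^-4/(0.781·1.67) = 9.891×10^-5 K/W
  R_phenolic foam = L/(kA) = 0.0196/(0.0192·1.67) = 0.6113 K/W
ΣR = 0.6114 K/W
ΔT = Q·ΣR = 49.4 × 0.6114 = 30.20 K
Heat flows outward, so T_out = T_in − ΔT = 21.8 − 30.20 = -8.40 °C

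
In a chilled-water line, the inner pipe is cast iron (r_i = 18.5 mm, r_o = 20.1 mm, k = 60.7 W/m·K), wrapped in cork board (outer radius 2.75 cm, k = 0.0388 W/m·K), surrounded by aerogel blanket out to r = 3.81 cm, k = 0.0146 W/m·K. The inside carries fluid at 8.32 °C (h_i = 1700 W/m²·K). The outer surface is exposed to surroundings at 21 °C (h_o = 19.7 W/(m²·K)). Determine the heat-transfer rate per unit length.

Q' = 2.51 W/m

Treat each layer as a resistance in series:
  R'_conv,in = 1/(2πr h) = 1/(2π·0.0185·1700) = 0.005061 m·K/W
  R'_cast iron = ln(0.0201/0.0185)/(2πk) = 0.08295/(2π·60.7) = 2.175×10^-4 m·K/W
  R'_cork board = ln(0.0275/0.0201)/(2πk) = 0.3135/(2π·0.0388) = 1.286 m·K/W
  R'_aerogel blanket = ln(0.0381/0.0275)/(2πk) = 0.3260/(2π·0.0146) = 3.554 m·K/W
  R'_conv,out = 1/(2πr h) = 1/(2π·0.0381·19.7) = 0.2120 m·K/W
ΣR = 0.005061 + 2.175×10^-4 + 1.286 + 3.554 + 0.2120 = 5.057 m·K/W
Q' = ΔT/ΣR = (8.32 °C − 21 °C)/5.057 = -2.51 W/m
(Negative Q' ⇒ heat flows inward; heat gain = 2.51 W/m.)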